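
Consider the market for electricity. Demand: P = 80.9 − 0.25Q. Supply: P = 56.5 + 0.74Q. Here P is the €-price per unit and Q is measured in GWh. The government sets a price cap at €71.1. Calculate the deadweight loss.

€11.97

Competitive equilibrium: 80.9 − 0.25Q = 56.5 + 0.74Q → Q* = 24.6465, P* = 74.7384.
At the ceiling P = 71.1, quantity supplied = (71.1 − 56.5)/0.74 = 19.7297.
Willingness to pay at Q' = 19.7297: 80.9 − 0.25·19.7297 = 75.9676.
ΔQ = 24.6465 − 19.7297 = 4.9168; wedge = 75.9676 − 71.1 = 4.8676.
Deadweight loss = ½ × 4.9168 × 4.8676 = €11.97.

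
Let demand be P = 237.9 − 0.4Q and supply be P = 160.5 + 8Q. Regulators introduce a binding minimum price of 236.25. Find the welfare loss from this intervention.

108.78

Competitive equilibrium: 237.9 − 0.4Q = 160.5 + 8Q → Q* = 9.2143, P* = 234.2143.
At the floor P = 236.25, quantity demanded = (237.9 − 236.25)/0.4 = 4.125.
Sellers' marginal cost at Q' = 4.125: 160.5 + 8·4.125 = 193.5.
ΔQ = 9.2143 − 4.125 = 5.0893; wedge = 236.25 − 193.5 = 42.75.
DWL = ½ × 5.0893 × 42.75 = 108.78.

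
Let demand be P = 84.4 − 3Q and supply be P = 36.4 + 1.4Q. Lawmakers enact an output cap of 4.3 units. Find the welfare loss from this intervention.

Competitive equilibrium: 84.4 − 3Q = 36.4 + 1.4Q → Q* = 10.9091, P* = 51.6727.
At Q = 4.3: demand price = 84.4 − 3·4.3 = 71.5; supply price = 36.4 + 1.4·4.3 = 42.42.
ΔQ = 10.9091 − 4.3 = 6.6091; wedge = 71.5 − 42.42 = 29.08.
Welfare loss = ½ × 6.6091 × 29.08 = 96.10.

96.10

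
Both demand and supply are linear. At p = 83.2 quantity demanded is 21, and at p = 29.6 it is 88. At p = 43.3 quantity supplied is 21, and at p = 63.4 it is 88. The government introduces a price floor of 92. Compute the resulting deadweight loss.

1229.09

Demand slope = (29.6 − 83.2)/(88 − 21) = −0.8, so p = 100 − 0.8q.
Supply slope = (63.4 − 43.3)/(88 − 21) = 0.3, so p = 37 + 0.3q.
Competitive equilibrium: 100 − 0.8q = 37 + 0.3q → q* = 57.2727, p* = 54.1818.
At the floor p = 92, quantity demanded = (100 − 92)/0.8 = 10.
Sellers' marginal cost at q' = 10: 37 + 0.3·10 = 40.
Δq = 57.2727 − 10 = 47.2727; wedge = 92 − 40 = 52.
Deadweight loss = ½ × 47.2727 × 52 = 1229.09.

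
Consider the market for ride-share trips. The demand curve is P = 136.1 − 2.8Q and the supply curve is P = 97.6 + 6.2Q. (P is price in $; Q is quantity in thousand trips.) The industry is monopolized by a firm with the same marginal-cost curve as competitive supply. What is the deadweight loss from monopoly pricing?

Competitive equilibrium: 136.1 − 2.8Q = 97.6 + 6.2Q → Q* = 4.2778, P* = 124.1222.
Marginal revenue: MR = 136.1 − 5.6Q. Set MR = MC: 136.1 − 5.6Q = 97.6 + 6.2Q → Q_m = 3.2627.
Price P_m = 136.1 − 2.8·3.2627 = 126.9644; MC(Q_m) = 97.6 + 6.2·3.2627 = 117.8287.
Competitive Q* = 4.2778, so ΔQ = 1.0151; wedge = 126.9644 − 117.8287 = 9.1357.
The triangle = ½ × 1.0151 × 9.1357 = $4.64 thousand.

$4.64 thousand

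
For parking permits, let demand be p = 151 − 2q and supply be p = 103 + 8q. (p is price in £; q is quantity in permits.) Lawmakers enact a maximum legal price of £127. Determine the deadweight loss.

Competitive equilibrium: 151 − 2q = 103 + 8q → q* = 4.8, p* = 141.4.
At the ceiling p = 127, quantity supplied = (127 − 103)/8 = 3.
Willingness to pay at q' = 3: 151 − 2·3 = 145.
Δq = 4.8 − 3 = 1.8; wedge = 145 − 127 = 18.
Deadweight loss = ½ × 1.8 × 18 = £16.20.

£16.20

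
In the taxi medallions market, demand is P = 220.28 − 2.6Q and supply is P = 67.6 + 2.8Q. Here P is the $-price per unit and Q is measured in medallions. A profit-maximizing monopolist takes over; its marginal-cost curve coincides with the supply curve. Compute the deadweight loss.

$227.99

Competitive equilibrium: 220.28 − 2.6Q = 67.6 + 2.8Q → Q* = 28.2741, P* = 146.7674.
Marginal revenue: MR = 220.28 − 5.2Q. Set MR = MC: 220.28 − 5.2Q = 67.6 + 2.8Q → Q_m = 19.085.
Price P_m = 220.28 − 2.6·19.085 = 170.659; MC(Q_m) = 67.6 + 2.8·19.085 = 121.038.
Competitive Q* = 28.2741, so ΔQ = 9.1891; wedge = 170.659 − 121.038 = 49.621.
The triangle = ½ × 9.1891 × 49.621 = $227.99.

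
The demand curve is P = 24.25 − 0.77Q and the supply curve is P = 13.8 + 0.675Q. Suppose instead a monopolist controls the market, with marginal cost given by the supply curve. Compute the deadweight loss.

4.57

Competitive equilibrium: 24.25 − 0.77Q = 13.8 + 0.675Q → Q* = 7.2318, P* = 18.6815.
Marginal revenue: MR = 24.25 − 1.54Q. Set MR = MC: 24.25 − 1.54Q = 13.8 + 0.675Q → Q_m = 4.7178.
Price P_m = 24.25 − 0.77·4.7178 = 20.6173; MC(Q_m) = 13.8 + 0.675·4.7178 = 16.9845.
Competitive Q* = 7.2318, so ΔQ = 2.514; wedge = 20.6173 − 16.9845 = 3.6328.
DWL = ½ × 2.514 × 3.6328 = 4.57.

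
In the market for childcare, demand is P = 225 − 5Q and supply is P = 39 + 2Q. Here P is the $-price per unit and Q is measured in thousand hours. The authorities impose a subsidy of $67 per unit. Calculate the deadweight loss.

Competitive equilibrium: 225 − 5Q = 39 + 2Q → Q* = 26.57143, P* = 92.14286.
The subsidy lowers effective supply by 67: P = 2Q − 28.
New quantity: 225 − 5Q = 2Q − 28 → Q' = 36.14286.
Overproduction ΔQ = 36.14286 − 26.57143 = 9.57143; wedge = subsidy = 67.
Deadweight loss = ½ × 9.57143 × 67 = $320.64 thousand.

$320.64 thousand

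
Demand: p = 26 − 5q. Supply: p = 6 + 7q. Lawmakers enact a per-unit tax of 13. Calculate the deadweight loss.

7.04

Competitive equilibrium: 26 − 5q = 6 + 7q → q* = 1.6667, p* = 17.6667.
With the tax, the buyer price exceeds the seller price by 13: (26 − 5q) − (6 + 7q) = 13 → q' = 0.5833.
Δq = 1.6667 − 0.5833 = 1.0834; the wedge equals the tax, 13.
Deadweight loss = ½ × 1.0834 × 13 = 7.04.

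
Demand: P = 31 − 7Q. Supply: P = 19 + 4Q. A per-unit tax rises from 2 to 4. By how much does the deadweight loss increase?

0.55

Competitive equilibrium: 31 − 7Q = 19 + 4Q → Q* = 1.0909, P* = 23.3636.
For a per-unit tax t: ΔQ = t/11, so DWL = ½·t·(t/11) = t²/22.
At t = 2: DWL = 0.182. At t = 4: DWL = 0.727.
Increase = 0.727 − 0.182 = 0.55.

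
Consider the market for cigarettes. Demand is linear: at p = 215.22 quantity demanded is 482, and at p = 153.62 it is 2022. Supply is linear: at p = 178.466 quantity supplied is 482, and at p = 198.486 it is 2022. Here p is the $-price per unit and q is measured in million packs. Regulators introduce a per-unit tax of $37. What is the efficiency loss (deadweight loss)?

$12915.09 million

Demand slope = (153.62 − 215.22)/(2022 − 482) = −0.04, so p = 234.5 − 0.04q.
Supply slope = (198.486 − 178.466)/(2022 − 482) = 0.013, so p = 172.2 + 0.013q.
Competitive equilibrium: 234.5 − 0.04q = 172.2 + 0.013q → q* = 1175.4717, p* = 187.4811.
With the tax, the buyer price exceeds the seller price by 37: (234.5 − 0.04q) − (172.2 + 0.013q) = 37 → q' = 477.3585.
Δq = 1175.4717 − 477.3585 = 698.1132; the wedge equals the tax, 37.
Welfare loss = ½ × 698.1132 × 37 = $12915.09 million.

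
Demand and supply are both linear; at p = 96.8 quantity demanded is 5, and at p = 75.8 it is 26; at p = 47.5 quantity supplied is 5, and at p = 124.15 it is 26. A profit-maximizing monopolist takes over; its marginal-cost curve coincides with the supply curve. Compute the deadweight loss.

17.73

Demand slope = (75.8 − 96.8)/(26 − 5) = −1, so p = 101.8 − q.
Supply slope = (124.15 − 47.5)/(26 − 5) = 3.65, so p = 29.25 + 3.65q.
Competitive equilibrium: 101.8 − q = 29.25 + 3.65q → q* = 15.6022, p* = 86.1978.
Marginal revenue: MR = 101.8 − 2q. Set MR = MC: 101.8 − 2q = 29.25 + 3.65q → q_m = 12.8407.
Price p_m = 101.8 − 1·12.8407 = 88.9593; MC(q_m) = 29.25 + 3.65·12.8407 = 76.1186.
Competitive q* = 15.6022, so Δq = 2.7615; wedge = 88.9593 − 76.1186 = 12.8407.
Welfare loss = ½ × 2.7615 × 12.8407 = 17.73.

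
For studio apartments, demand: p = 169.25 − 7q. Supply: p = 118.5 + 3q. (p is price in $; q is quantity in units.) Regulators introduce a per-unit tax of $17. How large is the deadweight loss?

Competitive equilibrium: 169.25 − 7q = 118.5 + 3q → q* = 5.075, p* = 133.725.
With the tax, the buyer price exceeds the seller price by 17: (169.25 − 7q) − (118.5 + 3q) = 17 → q' = 3.375.
Δq = 5.075 − 3.375 = 1.7; the wedge equals the tax, 17.
Deadweight loss = ½ × 1.7 × 17 = $14.45.

$14.45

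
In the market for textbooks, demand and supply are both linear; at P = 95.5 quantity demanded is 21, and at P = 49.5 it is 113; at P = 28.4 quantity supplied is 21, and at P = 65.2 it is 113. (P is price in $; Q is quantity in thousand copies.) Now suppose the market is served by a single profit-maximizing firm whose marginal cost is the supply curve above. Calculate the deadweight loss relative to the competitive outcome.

$524.09 thousand

Demand slope = (49.5 − 95.5)/(113 − 21) = −0.5, so P = 106 − 0.5Q.
Supply slope = (65.2 − 28.4)/(113 − 21) = 0.4, so P = 20 + 0.4Q.
Competitive equilibrium: 106 − 0.5Q = 20 + 0.4Q → Q* = 95.5556, P* = 58.2222.
Marginal revenue: MR = 106 − Q. Set MR = MC: 106 − Q = 20 + 0.4Q → Q_m = 61.4286.
Price P_m = 106 − 0.5·61.4286 = 75.2857; MC(Q_m) = 20 + 0.4·61.4286 = 44.5714.
Competitive Q* = 95.5556, so ΔQ = 34.127; wedge = 75.2857 − 44.5714 = 30.7143.
Welfare loss = ½ × 34.127 × 30.7143 = $524.09 thousand.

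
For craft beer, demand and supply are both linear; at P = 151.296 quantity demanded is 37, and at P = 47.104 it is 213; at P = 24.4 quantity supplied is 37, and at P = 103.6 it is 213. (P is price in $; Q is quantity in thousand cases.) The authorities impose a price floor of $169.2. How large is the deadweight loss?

$12041.05 thousand

Demand slope = (47.104 − 151.296)/(213 − 37) = −0.592, so P = 173.2 − 0.592Q.
Supply slope = (103.6 − 24.4)/(213 − 37) = 0.45, so P = 7.75 + 0.45Q.
Competitive equilibrium: 173.2 − 0.592Q = 7.75 + 0.45Q → Q* = 158.7812, P* = 79.2015.
At the floor P = 169.2, quantity demanded = (173.2 − 169.2)/0.592 = 6.7568.
Sellers' marginal cost at Q' = 6.7568: 7.75 + 0.45·6.7568 = 10.7906.
ΔQ = 158.7812 − 6.7568 = 152.0244; wedge = 169.2 − 10.7906 = 158.4094.
Welfare loss = ½ × 152.0244 × 158.4094 = $12041.05 thousand.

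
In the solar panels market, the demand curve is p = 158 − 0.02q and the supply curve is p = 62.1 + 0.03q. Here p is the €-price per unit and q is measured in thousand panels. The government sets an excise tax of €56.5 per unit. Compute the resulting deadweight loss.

Competitive equilibrium: 158 − 0.02q = 62.1 + 0.03q → q* = 1918, p* = 119.64.
With the tax, the buyer price exceeds the seller price by 56.5: (158 − 0.02q) − (62.1 + 0.03q) = 56.5 → q' = 788.
Δq = 1918 − 788 = 1130; the wedge equals the tax, 56.5.
DWL = ½ × 1130 × 56.5 = €31922.50 thousand.

€31922.50 thousand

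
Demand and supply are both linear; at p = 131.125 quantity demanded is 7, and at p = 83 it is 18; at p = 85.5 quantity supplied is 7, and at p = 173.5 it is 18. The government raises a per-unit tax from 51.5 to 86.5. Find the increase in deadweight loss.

Demand slope = (83 − 131.125)/(18 − 7) = −4.375, so p = 161.75 − 4.375q.
Supply slope = (173.5 − 85.5)/(18 − 7) = 8, so p = 29.5 + 8q.
Competitive equilibrium: 161.75 − 4.375q = 29.5 + 8q → q* = 10.6869, p* = 114.9949.
For a per-unit tax t: Δq = t/12.375, so DWL = ½·t·(t/12.375) = t²/24.75.
At t = 51.5: DWL = 107.162. At t = 86.5: DWL = 302.313.
Increase = 302.313 − 107.162 = 195.15.

195.15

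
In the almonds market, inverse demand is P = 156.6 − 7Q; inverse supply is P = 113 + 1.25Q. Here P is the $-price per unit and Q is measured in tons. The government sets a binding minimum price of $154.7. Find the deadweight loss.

Competitive equilibrium: 156.6 − 7Q = 113 + 1.25Q → Q* = 5.2848, P* = 119.6061.
At the floor P = 154.7, quantity demanded = (156.6 − 154.7)/7 = 0.2714.
Sellers' marginal cost at Q' = 0.2714: 113 + 1.25·0.2714 = 113.3393.
ΔQ = 5.2848 − 0.2714 = 5.0134; wedge = 154.7 − 113.3393 = 41.3607.
Deadweight loss = ½ × 5.0134 × 41.3607 = $103.68.

$103.68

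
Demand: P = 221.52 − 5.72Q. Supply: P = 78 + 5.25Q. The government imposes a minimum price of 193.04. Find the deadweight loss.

Competitive equilibrium: 221.52 − 5.72Q = 78 + 5.25Q → Q* = 13.083, P* = 146.6855.
At the floor P = 193.04, quantity demanded = (221.52 − 193.04)/5.72 = 4.979.
Sellers' marginal cost at Q' = 4.979: 78 + 5.25·4.979 = 104.1398.
ΔQ = 13.083 − 4.979 = 8.104; wedge = 193.04 − 104.1398 = 88.9002.
DWL = ½ × 8.104 × 88.9002 = 360.22.

360.22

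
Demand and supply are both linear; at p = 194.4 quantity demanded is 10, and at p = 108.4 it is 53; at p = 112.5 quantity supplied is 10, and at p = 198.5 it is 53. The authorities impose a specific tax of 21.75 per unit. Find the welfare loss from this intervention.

Demand slope = (108.4 − 194.4)/(53 − 10) = −2, so p = 214.4 − 2q.
Supply slope = (198.5 − 112.5)/(53 − 10) = 2, so p = 92.5 + 2q.
Competitive equilibrium: 214.4 − 2q = 92.5 + 2q → q* = 30.475, p* = 153.45.
With the tax, the buyer price exceeds the seller price by 21.75: (214.4 − 2q) − (92.5 + 2q) = 21.75 → q' = 25.0375.
Δq = 30.475 − 25.0375 = 5.4375; the wedge equals the tax, 21.75.
Welfare loss = ½ × 5.4375 × 21.75 = 59.13.

59.13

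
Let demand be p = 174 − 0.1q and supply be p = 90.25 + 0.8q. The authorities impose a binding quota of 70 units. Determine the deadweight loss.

Competitive equilibrium: 174 − 0.1q = 90.25 + 0.8q → q* = 93.0556, p* = 164.6944.
At q = 70: demand price = 174 − 0.1·70 = 167; supply price = 90.25 + 0.8·70 = 146.25.
Δq = 93.0556 − 70 = 23.0556; wedge = 167 − 146.25 = 20.75.
DWL = ½ × 23.0556 × 20.75 = 239.20.

239.20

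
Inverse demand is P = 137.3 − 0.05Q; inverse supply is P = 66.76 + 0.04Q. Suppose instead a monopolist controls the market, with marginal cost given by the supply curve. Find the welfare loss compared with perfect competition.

Competitive equilibrium: 137.3 − 0.05Q = 66.76 + 0.04Q → Q* = 783.77778, P* = 98.11111.
Marginal revenue: MR = 137.3 − 0.1Q. Set MR = MC: 137.3 − 0.1Q = 66.76 + 0.04Q → Q_m = 503.85714.
Price P_m = 137.3 − 0.05·503.85714 = 112.10714; MC(Q_m) = 66.76 + 0.04·503.85714 = 86.91429.
Competitive Q* = 783.77778, so ΔQ = 279.92064; wedge = 112.10714 − 86.91429 = 25.19285.
DWL = ½ × 279.92064 × 25.19285 = 3526.

3526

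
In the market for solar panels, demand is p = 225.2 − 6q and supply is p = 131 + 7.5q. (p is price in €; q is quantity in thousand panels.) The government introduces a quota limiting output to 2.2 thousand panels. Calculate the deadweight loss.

€154.08 thousand

Competitive equilibrium: 225.2 − 6q = 131 + 7.5q → q* = 6.9778, p* = 183.3333.
At q = 2.2: demand price = 225.2 − 6·2.2 = 212; supply price = 131 + 7.5·2.2 = 147.5.
Δq = 6.9778 − 2.2 = 4.7778; wedge = 212 − 147.5 = 64.5.
Deadweight loss = ½ × 4.7778 × 64.5 = €154.08 thousand.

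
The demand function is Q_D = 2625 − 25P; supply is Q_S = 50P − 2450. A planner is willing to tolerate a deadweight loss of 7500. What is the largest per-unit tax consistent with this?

30

In inverse form: demand P = 105 − 0.04Q, supply P = 49 + 0.02Q.
Competitive equilibrium: 105 − 0.04Q = 49 + 0.02Q → Q* = 933.3333, P* = 67.6667.
A tax t gives ΔQ = t/0.06 and wedge t, so DWL = t²/0.12.
t²/0.12 = 7500 → t² = 900 → t = 30.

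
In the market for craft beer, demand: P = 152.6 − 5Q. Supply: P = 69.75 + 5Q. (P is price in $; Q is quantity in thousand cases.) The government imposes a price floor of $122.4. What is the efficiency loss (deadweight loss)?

$25.20 thousand

Competitive equilibrium: 152.6 − 5Q = 69.75 + 5Q → Q* = 8.285, P* = 111.175.
At the floor P = 122.4, quantity demanded = (152.6 − 122.4)/5 = 6.04.
Sellers' marginal cost at Q' = 6.04: 69.75 + 5·6.04 = 99.95.
ΔQ = 8.285 − 6.04 = 2.245; wedge = 122.4 − 99.95 = 22.45.
DWL = ½ × 2.245 × 22.45 = $25.20 thousand.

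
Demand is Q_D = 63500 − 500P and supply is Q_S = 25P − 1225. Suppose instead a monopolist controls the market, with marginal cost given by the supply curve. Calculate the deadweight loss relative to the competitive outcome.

In inverse form: demand P = 127 − 0.002Q, supply P = 49 + 0.04Q.
Competitive equilibrium: 127 − 0.002Q = 49 + 0.04Q → Q* = 1857.14286, P* = 123.28571.
Marginal revenue: MR = 127 − 0.004Q. Set MR = MC: 127 − 0.004Q = 49 + 0.04Q → Q_m = 1772.72727.
Price P_m = 127 − 0.002·1772.72727 = 123.45455; MC(Q_m) = 49 + 0.04·1772.72727 = 119.90909.
Competitive Q* = 1857.14286, so ΔQ = 84.41559; wedge = 123.45455 − 119.90909 = 3.54546.
Welfare loss = ½ × 84.41559 × 3.54546 = 149.65.

149.65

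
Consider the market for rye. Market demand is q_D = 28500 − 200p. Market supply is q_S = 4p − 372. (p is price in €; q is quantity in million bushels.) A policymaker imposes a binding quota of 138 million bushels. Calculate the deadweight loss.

€401.52 million

In inverse form: demand p = 142.5 − 0.005q, supply p = 93 + 0.25q.
Competitive equilibrium: 142.5 − 0.005q = 93 + 0.25q → q* = 194.1176, p* = 141.5294.
At q = 138: demand price = 142.5 − 0.005·138 = 141.81; supply price = 93 + 0.25·138 = 127.5.
Δq = 194.1176 − 138 = 56.1176; wedge = 141.81 − 127.5 = 14.31.
Deadweight loss = ½ × 56.1176 × 14.31 = €401.52 million.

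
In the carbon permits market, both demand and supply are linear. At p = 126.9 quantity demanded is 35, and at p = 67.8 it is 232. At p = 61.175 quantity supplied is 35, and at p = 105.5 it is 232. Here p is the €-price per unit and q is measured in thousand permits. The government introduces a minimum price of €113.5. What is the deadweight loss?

€1702.07 thousand

Demand slope = (67.8 − 126.9)/(232 − 35) = −0.3, so p = 137.4 − 0.3q.
Supply slope = (105.5 − 61.175)/(232 − 35) = 0.225, so p = 53.3 + 0.225q.
Competitive equilibrium: 137.4 − 0.3q = 53.3 + 0.225q → q* = 160.1905, p* = 89.3429.
At the floor p = 113.5, quantity demanded = (137.4 − 113.5)/0.3 = 79.6667.
Sellers' marginal cost at q' = 79.6667: 53.3 + 0.225·79.6667 = 71.225.
Δq = 160.1905 − 79.6667 = 80.5238; wedge = 113.5 − 71.225 = 42.275.
The triangle = ½ × 80.5238 × 42.275 = €1702.07 thousand.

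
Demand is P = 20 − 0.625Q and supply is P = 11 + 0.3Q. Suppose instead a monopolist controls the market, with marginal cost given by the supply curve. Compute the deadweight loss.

Competitive equilibrium: 20 − 0.625Q = 11 + 0.3Q → Q* = 9.7297, P* = 13.9189.
Marginal revenue: MR = 20 − 1.25Q. Set MR = MC: 20 − 1.25Q = 11 + 0.3Q → Q_m = 5.8065.
Price P_m = 20 − 0.625·5.8065 = 16.3709; MC(Q_m) = 11 + 0.3·5.8065 = 12.742.
Competitive Q* = 9.7297, so ΔQ = 3.9232; wedge = 16.3709 − 12.742 = 3.6289.
DWL = ½ × 3.9232 × 3.6289 = 7.12.

7.12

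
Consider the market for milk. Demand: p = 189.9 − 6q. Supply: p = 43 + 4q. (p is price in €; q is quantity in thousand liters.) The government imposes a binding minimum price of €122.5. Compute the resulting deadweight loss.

€59.74 thousand

Competitive equilibrium: 189.9 − 6q = 43 + 4q → q* = 14.69, p* = 101.76.
At the floor p = 122.5, quantity demanded = (189.9 − 122.5)/6 = 11.2333.
Sellers' marginal cost at q' = 11.2333: 43 + 4·11.2333 = 87.9332.
Δq = 14.69 − 11.2333 = 3.4567; wedge = 122.5 − 87.9332 = 34.5668.
Welfare loss = ½ × 3.4567 × 34.5668 = €59.74 thousand.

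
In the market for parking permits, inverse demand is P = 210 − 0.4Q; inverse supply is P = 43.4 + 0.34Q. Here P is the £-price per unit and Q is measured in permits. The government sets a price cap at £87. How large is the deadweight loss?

£3474.14

Competitive equilibrium: 210 − 0.4Q = 43.4 + 0.34Q → Q* = 225.1351, P* = 119.9459.
At the ceiling P = 87, quantity supplied = (87 − 43.4)/0.34 = 128.2353.
Willingness to pay at Q' = 128.2353: 210 − 0.4·128.2353 = 158.7059.
ΔQ = 225.1351 − 128.2353 = 96.8998; wedge = 158.7059 − 87 = 71.7059.
Deadweight loss = ½ × 96.8998 × 71.7059 = £3474.14.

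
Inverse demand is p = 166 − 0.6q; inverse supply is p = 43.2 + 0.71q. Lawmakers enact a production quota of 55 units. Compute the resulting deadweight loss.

Competitive equilibrium: 166 − 0.6q = 43.2 + 0.71q → q* = 93.7405, p* = 109.7557.
At q = 55: demand price = 166 − 0.6·55 = 133; supply price = 43.2 + 0.71·55 = 82.25.
Δq = 93.7405 − 55 = 38.7405; wedge = 133 − 82.25 = 50.75.
The triangle = ½ × 38.7405 × 50.75 = 983.04.

983.04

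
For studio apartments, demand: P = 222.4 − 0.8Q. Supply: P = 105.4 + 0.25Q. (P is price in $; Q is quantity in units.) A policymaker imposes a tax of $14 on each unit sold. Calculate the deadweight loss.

Competitive equilibrium: 222.4 − 0.8Q = 105.4 + 0.25Q → Q* = 111.4286, P* = 133.2571.
With the tax, the buyer price exceeds the seller price by 14: (222.4 − 0.8Q) − (105.4 + 0.25Q) = 14 → Q' = 98.0952.
ΔQ = 111.4286 − 98.0952 = 13.3334; the wedge equals the tax, 14.
Welfare loss = ½ × 13.3334 × 14 = $93.33.

$93.33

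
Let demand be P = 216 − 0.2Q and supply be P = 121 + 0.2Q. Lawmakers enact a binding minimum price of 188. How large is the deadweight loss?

Competitive equilibrium: 216 − 0.2Q = 121 + 0.2Q → Q* = 237.5, P* = 168.5.
At the floor P = 188, quantity demanded = (216 − 188)/0.2 = 140.
Sellers' marginal cost at Q' = 140: 121 + 0.2·140 = 149.
ΔQ = 237.5 − 140 = 97.5; wedge = 188 − 149 = 39.
The triangle = ½ × 97.5 × 39 = 1901.25.

1901.25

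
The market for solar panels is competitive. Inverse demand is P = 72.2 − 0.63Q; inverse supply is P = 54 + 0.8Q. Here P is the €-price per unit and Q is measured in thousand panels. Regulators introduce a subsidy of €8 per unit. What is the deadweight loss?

Competitive equilibrium: 72.2 − 0.63Q = 54 + 0.8Q → Q* = 12.7273, P* = 64.1818.
The subsidy lowers effective supply by 8: P = 46 + 0.8Q.
New quantity: 72.2 − 0.63Q = 46 + 0.8Q → Q' = 18.3217.
Overproduction ΔQ = 18.3217 − 12.7273 = 5.5944; wedge = subsidy = 8.
DWL = ½ × 5.5944 × 8 = €22.38 thousand.

€22.38 thousand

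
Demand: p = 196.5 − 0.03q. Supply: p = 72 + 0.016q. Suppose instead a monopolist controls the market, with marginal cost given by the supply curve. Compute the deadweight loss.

26252.23

Competitive equilibrium: 196.5 − 0.03q = 72 + 0.016q → q* = 2706.52174, p* = 115.30435.
Marginal revenue: MR = 196.5 − 0.06q. Set MR = MC: 196.5 − 0.06q = 72 + 0.016q → q_m = 1638.15789.
Price p_m = 196.5 − 0.03·1638.15789 = 147.35526; MC(q_m) = 72 + 0.016·1638.15789 = 98.21053.
Competitive q* = 2706.52174, so Δq = 1068.36385; wedge = 147.35526 − 98.21053 = 49.14473.
Welfare loss = ½ × 1068.36385 × 49.14473 = 26252.23.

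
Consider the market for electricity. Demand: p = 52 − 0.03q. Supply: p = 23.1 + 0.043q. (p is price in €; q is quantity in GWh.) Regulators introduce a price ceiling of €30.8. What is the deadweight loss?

€1715.91

Competitive equilibrium: 52 − 0.03q = 23.1 + 0.043q → q* = 395.8904, p* = 40.1233.
At the ceiling p = 30.8, quantity supplied = (30.8 − 23.1)/0.043 = 179.0698.
Willingness to pay at q' = 179.0698: 52 − 0.03·179.0698 = 46.6279.
Δq = 395.8904 − 179.0698 = 216.8206; wedge = 46.6279 − 30.8 = 15.8279.
Welfare loss = ½ × 216.8206 × 15.8279 = €1715.91.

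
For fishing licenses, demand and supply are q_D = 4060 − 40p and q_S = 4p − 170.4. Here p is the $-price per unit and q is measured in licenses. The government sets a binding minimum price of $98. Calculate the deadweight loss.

In inverse form: demand p = 101.5 − 0.025q, supply p = 42.6 + 0.25q.
Competitive equilibrium: 101.5 − 0.025q = 42.6 + 0.25q → q* = 214.1818, p* = 96.1455.
At the floor p = 98, quantity demanded = (101.5 − 98)/0.025 = 140.
Sellers' marginal cost at q' = 140: 42.6 + 0.25·140 = 77.6.
Δq = 214.1818 − 140 = 74.1818; wedge = 98 − 77.6 = 20.4.
Welfare loss = ½ × 74.1818 × 20.4 = $756.65.

$756.65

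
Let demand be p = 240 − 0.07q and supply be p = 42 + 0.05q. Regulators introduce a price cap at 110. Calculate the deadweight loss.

Competitive equilibrium: 240 − 0.07q = 42 + 0.05q → q* = 1650, p* = 124.5.
At the ceiling p = 110, quantity supplied = (110 − 42)/0.05 = 1360.
Willingness to pay at q' = 1360: 240 − 0.07·1360 = 144.8.
Δq = 1650 − 1360 = 290; wedge = 144.8 − 110 = 34.8.
DWL = ½ × 290 × 34.8 = 5046.

5046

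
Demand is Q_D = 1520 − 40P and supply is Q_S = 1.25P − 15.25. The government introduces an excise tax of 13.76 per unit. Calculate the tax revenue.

200.81

In inverse form: demand P = 38 − 0.025Q, supply P = 12.2 + 0.8Q.
Competitive equilibrium: 38 − 0.025Q = 12.2 + 0.8Q → Q* = 31.2727, P* = 37.2182.
With the tax, the buyer price exceeds the seller price by 13.76: (38 − 0.025Q) − (12.2 + 0.8Q) = 13.76 → Q' = 14.5939.
Tax revenue = 13.76 × 14.5939 = 200.81.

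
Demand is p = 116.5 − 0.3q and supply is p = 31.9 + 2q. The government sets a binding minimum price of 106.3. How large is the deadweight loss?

8.90

Competitive equilibrium: 116.5 − 0.3q = 31.9 + 2q → q* = 36.7826, p* = 105.4652.
At the floor p = 106.3, quantity demanded = (116.5 − 106.3)/0.3 = 34.
Sellers' marginal cost at q' = 34: 31.9 + 2·34 = 99.9.
Δq = 36.7826 − 34 = 2.7826; wedge = 106.3 − 99.9 = 6.4.
Deadweight loss = ½ × 2.7826 × 6.4 = 8.90.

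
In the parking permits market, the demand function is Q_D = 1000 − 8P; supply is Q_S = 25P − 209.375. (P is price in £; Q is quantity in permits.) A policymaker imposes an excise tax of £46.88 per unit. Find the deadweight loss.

In inverse form: demand P = 125 − 0.125Q, supply P = 8.375 + 0.04Q.
Competitive equilibrium: 125 − 0.125Q = 8.375 + 0.04Q → Q* = 706.8182, P* = 36.6477.
With the tax, the buyer price exceeds the seller price by 46.88: (125 − 0.125Q) − (8.375 + 0.04Q) = 46.88 → Q' = 422.697.
ΔQ = 706.8182 − 422.697 = 284.1212; the wedge equals the tax, 46.88.
DWL = ½ × 284.1212 × 46.88 = £6659.80.

£6659.80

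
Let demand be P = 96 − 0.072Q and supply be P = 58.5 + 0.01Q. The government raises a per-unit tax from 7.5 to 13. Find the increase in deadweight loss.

687.50

Competitive equilibrium: 96 − 0.072Q = 58.5 + 0.01Q → Q* = 457.3171, P* = 63.0732.
For a per-unit tax t: ΔQ = t/0.082, so DWL = ½·t·(t/0.082) = t²/0.164.
At t = 7.5: DWL = 342.988. At t = 13: DWL = 1030.488.
Increase = 1030.488 − 342.988 = 687.50.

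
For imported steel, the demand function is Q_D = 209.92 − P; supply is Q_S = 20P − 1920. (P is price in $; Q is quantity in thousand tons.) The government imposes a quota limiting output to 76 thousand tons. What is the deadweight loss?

$554.37 thousand

In inverse form: demand P = 209.92 − Q, supply P = 96 + 0.05Q.
Competitive equilibrium: 209.92 − Q = 96 + 0.05Q → Q* = 108.4952, P* = 101.4248.
At Q = 76: demand price = 209.92 − 1·76 = 133.92; supply price = 96 + 0.05·76 = 99.8.
ΔQ = 108.4952 − 76 = 32.4952; wedge = 133.92 − 99.8 = 34.12.
Welfare loss = ½ × 32.4952 × 34.12 = $554.37 thousand.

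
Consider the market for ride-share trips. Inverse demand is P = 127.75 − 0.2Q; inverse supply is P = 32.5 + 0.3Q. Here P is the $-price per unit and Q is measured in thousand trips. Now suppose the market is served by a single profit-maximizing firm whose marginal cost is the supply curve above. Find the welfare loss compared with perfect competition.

$740.62 thousand

Competitive equilibrium: 127.75 − 0.2Q = 32.5 + 0.3Q → Q* = 190.5, P* = 89.65.
Marginal revenue: MR = 127.75 − 0.4Q. Set MR = MC: 127.75 − 0.4Q = 32.5 + 0.3Q → Q_m = 136.0714.
Price P_m = 127.75 − 0.2·136.0714 = 100.5357; MC(Q_m) = 32.5 + 0.3·136.0714 = 73.3214.
Competitive Q* = 190.5, so ΔQ = 54.4286; wedge = 100.5357 − 73.3214 = 27.2143.
Deadweight loss = ½ × 54.4286 × 27.2143 = $740.62 thousand.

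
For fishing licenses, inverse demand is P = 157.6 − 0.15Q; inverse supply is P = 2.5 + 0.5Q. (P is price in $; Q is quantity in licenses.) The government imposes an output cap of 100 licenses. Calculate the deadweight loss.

$6244.62

Competitive equilibrium: 157.6 − 0.15Q = 2.5 + 0.5Q → Q* = 238.6154, P* = 121.8077.
At Q = 100: demand price = 157.6 − 0.15·100 = 142.6; supply price = 2.5 + 0.5·100 = 52.5.
ΔQ = 238.6154 − 100 = 138.6154; wedge = 142.6 − 52.5 = 90.1.
DWL = ½ × 138.6154 × 90.1 = $6244.62.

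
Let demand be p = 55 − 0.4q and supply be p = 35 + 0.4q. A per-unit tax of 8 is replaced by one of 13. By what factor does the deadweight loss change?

2.641

Competitive equilibrium: 55 − 0.4q = 35 + 0.4q → q* = 25, p* = 45.
For a per-unit tax t: Δq = t/0.8, so DWL = ½·t·(t/0.8) = t²/1.6.
At t = 8: DWL = 40. At t = 13: DWL = 105.625.
Ratio = (13/8)² = 2.641.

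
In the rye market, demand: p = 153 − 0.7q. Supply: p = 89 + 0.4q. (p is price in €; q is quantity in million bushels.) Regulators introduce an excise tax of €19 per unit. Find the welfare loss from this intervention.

Competitive equilibrium: 153 − 0.7q = 89 + 0.4q → q* = 58.1818, p* = 112.2727.
With the tax, the buyer price exceeds the seller price by 19: (153 − 0.7q) − (89 + 0.4q) = 19 → q' = 40.9091.
Δq = 58.1818 − 40.9091 = 17.2727; the wedge equals the tax, 19.
The triangle = ½ × 17.2727 × 19 = €164.09 million.

€164.09 million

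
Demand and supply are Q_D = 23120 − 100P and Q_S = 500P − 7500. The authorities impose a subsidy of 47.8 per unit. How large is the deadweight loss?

95201.67

In inverse form: demand P = 231.2 − 0.01Q, supply P = 15 + 0.002Q.
Competitive equilibrium: 231.2 − 0.01Q = 15 + 0.002Q → Q* = 18016.6667, P* = 51.0333.
The subsidy lowers effective supply by 47.8: P = 0.002Q − 32.8.
New quantity: 231.2 − 0.01Q = 0.002Q − 32.8 → Q' = 22000.
Overproduction ΔQ = 22000 − 18016.6667 = 3983.3333; wedge = subsidy = 47.8.
Welfare loss = ½ × 3983.3333 × 47.8 = 95201.67.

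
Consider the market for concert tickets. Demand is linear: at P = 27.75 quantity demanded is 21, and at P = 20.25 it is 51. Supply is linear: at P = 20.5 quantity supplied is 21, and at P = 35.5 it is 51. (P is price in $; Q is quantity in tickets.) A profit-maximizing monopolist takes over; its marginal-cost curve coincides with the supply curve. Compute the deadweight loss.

$22.04

Demand slope = (20.25 − 27.75)/(51 − 21) = −0.25, so P = 33 − 0.25Q.
Supply slope = (35.5 − 20.5)/(51 − 21) = 0.5, so P = 10 + 0.5Q.
Competitive equilibrium: 33 − 0.25Q = 10 + 0.5Q → Q* = 30.6667, P* = 25.3333.
Marginal revenue: MR = 33 − 0.5Q. Set MR = MC: 33 − 0.5Q = 10 + 0.5Q → Q_m = 23.
Price P_m = 33 − 0.25·23 = 27.25; MC(Q_m) = 10 + 0.5·23 = 21.5.
Competitive Q* = 30.6667, so ΔQ = 7.6667; wedge = 27.25 − 21.5 = 5.75.
The triangle = ½ × 7.6667 × 5.75 = $22.04.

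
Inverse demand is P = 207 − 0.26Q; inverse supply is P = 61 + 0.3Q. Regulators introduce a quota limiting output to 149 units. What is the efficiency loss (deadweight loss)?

3494.42

Competitive equilibrium: 207 − 0.26Q = 61 + 0.3Q → Q* = 260.7143, P* = 139.2143.
At Q = 149: demand price = 207 − 0.26·149 = 168.26; supply price = 61 + 0.3·149 = 105.7.
ΔQ = 260.7143 − 149 = 111.7143; wedge = 168.26 − 105.7 = 62.56.
Deadweight loss = ½ × 111.7143 × 62.56 = 3494.42.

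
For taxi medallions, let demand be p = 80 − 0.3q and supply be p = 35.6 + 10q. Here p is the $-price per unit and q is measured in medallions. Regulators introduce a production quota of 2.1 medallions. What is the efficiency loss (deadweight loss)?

Competitive equilibrium: 80 − 0.3q = 35.6 + 10q → q* = 4.3107, p* = 78.7068.
At q = 2.1: demand price = 80 − 0.3·2.1 = 79.37; supply price = 35.6 + 10·2.1 = 56.6.
Δq = 4.3107 − 2.1 = 2.2107; wedge = 79.37 − 56.6 = 22.77.
Deadweight loss = ½ × 2.2107 × 22.77 = $25.17.

$25.17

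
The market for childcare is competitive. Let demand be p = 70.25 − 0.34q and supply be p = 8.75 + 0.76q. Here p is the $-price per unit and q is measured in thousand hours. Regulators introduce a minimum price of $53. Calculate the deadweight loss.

$14.72 thousand

Competitive equilibrium: 70.25 − 0.34q = 8.75 + 0.76q → q* = 55.9091, p* = 51.2409.
At the floor p = 53, quantity demanded = (70.25 − 53)/0.34 = 50.7353.
Sellers' marginal cost at q' = 50.7353: 8.75 + 0.76·50.7353 = 47.3088.
Δq = 55.9091 − 50.7353 = 5.1738; wedge = 53 − 47.3088 = 5.6912.
Deadweight loss = ½ × 5.1738 × 5.6912 = $14.72 thousand.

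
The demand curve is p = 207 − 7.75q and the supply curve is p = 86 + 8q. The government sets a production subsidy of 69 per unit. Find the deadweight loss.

151.14

Competitive equilibrium: 207 − 7.75q = 86 + 8q → q* = 7.6825, p* = 147.4603.
The subsidy lowers effective supply by 69: p = 17 + 8q.
New quantity: 207 − 7.75q = 17 + 8q → q' = 12.0635.
Overproduction Δq = 12.0635 − 7.6825 = 4.381; wedge = subsidy = 69.
DWL = ½ × 4.381 × 69 = 151.14.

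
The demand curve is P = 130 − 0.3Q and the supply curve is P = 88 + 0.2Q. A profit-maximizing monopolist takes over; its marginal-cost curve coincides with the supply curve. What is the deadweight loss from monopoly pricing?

248.06

Competitive equilibrium: 130 − 0.3Q = 88 + 0.2Q → Q* = 84, P* = 104.8.
Marginal revenue: MR = 130 − 0.6Q. Set MR = MC: 130 − 0.6Q = 88 + 0.2Q → Q_m = 52.5.
Price P_m = 130 − 0.3·52.5 = 114.25; MC(Q_m) = 88 + 0.2·52.5 = 98.5.
Competitive Q* = 84, so ΔQ = 31.5; wedge = 114.25 − 98.5 = 15.75.
The triangle = ½ × 31.5 × 15.75 = 248.06.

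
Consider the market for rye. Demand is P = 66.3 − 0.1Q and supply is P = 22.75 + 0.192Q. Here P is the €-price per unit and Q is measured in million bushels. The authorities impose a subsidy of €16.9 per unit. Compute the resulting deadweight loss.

€489.06 million

Competitive equilibrium: 66.3 − 0.1Q = 22.75 + 0.192Q → Q* = 149.1438, P* = 51.3856.
The subsidy lowers effective supply by 16.9: P = 5.85 + 0.192Q.
New quantity: 66.3 − 0.1Q = 5.85 + 0.192Q → Q' = 207.0205.
Overproduction ΔQ = 207.0205 − 149.1438 = 57.8767; wedge = subsidy = 16.9.
Welfare loss = ½ × 57.8767 × 16.9 = €489.06 million.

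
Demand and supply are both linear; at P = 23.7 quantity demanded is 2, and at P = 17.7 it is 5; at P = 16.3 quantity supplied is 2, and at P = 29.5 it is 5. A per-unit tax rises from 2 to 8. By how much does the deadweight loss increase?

4.69

Demand slope = (17.7 − 23.7)/(5 − 2) = −2, so P = 27.7 − 2Q.
Supply slope = (29.5 − 16.3)/(5 − 2) = 4.4, so P = 7.5 + 4.4Q.
Competitive equilibrium: 27.7 − 2Q = 7.5 + 4.4Q → Q* = 3.1563, P* = 21.3875.
For a per-unit tax t: ΔQ = t/6.4, so DWL = ½·t·(t/6.4) = t²/12.8.
At t = 2: DWL = 0.313. At t = 8: DWL = 5.
Increase = 5 − 0.313 = 4.69.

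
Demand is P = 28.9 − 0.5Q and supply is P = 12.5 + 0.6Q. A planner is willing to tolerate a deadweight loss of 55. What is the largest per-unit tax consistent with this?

11

Competitive equilibrium: 28.9 − 0.5Q = 12.5 + 0.6Q → Q* = 14.9091, P* = 21.4455.
A tax t gives ΔQ = t/1.1 and wedge t, so DWL = t²/2.2.
t²/2.2 = 55 → t² = 121 → t = 11.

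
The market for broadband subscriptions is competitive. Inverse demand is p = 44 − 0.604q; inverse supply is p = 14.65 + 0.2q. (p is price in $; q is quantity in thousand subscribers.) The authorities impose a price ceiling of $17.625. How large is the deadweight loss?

Competitive equilibrium: 44 − 0.604q = 14.65 + 0.2q → q* = 36.505, p* = 21.951.
At the ceiling p = 17.625, quantity supplied = (17.625 − 14.65)/0.2 = 14.875.
Willingness to pay at q' = 14.875: 44 − 0.604·14.875 = 35.0155.
Δq = 36.505 − 14.875 = 21.63; wedge = 35.0155 − 17.625 = 17.3905.
DWL = ½ × 21.63 × 17.3905 = $188.08 thousand.

$188.08 thousand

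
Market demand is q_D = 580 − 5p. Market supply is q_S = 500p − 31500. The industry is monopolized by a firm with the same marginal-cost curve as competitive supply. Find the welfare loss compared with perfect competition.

In inverse form: demand p = 116 − 0.2q, supply p = 63 + 0.002q.
Competitive equilibrium: 116 − 0.2q = 63 + 0.002q → q* = 262.3762, p* = 63.5248.
Marginal revenue: MR = 116 − 0.4q. Set MR = MC: 116 − 0.4q = 63 + 0.002q → q_m = 131.8408.
Price p_m = 116 − 0.2·131.8408 = 89.6318; MC(q_m) = 63 + 0.002·131.8408 = 63.2637.
Competitive q* = 262.3762, so Δq = 130.5354; wedge = 89.6318 − 63.2637 = 26.3681.
The triangle = ½ × 130.5354 × 26.3681 = 1720.99.

1720.99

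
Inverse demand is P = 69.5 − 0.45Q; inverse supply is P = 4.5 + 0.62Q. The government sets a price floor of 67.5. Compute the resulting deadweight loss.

1695.98

Competitive equilibrium: 69.5 − 0.45Q = 4.5 + 0.62Q → Q* = 60.7477, P* = 42.1636.
At the floor P = 67.5, quantity demanded = (69.5 − 67.5)/0.45 = 4.4444.
Sellers' marginal cost at Q' = 4.4444: 4.5 + 0.62·4.4444 = 7.2555.
ΔQ = 60.7477 − 4.4444 = 56.3033; wedge = 67.5 − 7.2555 = 60.2445.
DWL = ½ × 56.3033 × 60.2445 = 1695.98.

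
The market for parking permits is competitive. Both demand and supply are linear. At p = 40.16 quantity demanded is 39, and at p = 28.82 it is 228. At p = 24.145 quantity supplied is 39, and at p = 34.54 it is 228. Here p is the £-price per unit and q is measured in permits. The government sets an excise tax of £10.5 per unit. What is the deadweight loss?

Demand slope = (28.82 − 40.16)/(228 − 39) = −0.06, so p = 42.5 − 0.06q.
Supply slope = (34.54 − 24.145)/(228 − 39) = 0.055, so p = 22 + 0.055q.
Competitive equilibrium: 42.5 − 0.06q = 22 + 0.055q → q* = 178.2609, p* = 31.8043.
With the tax, the buyer price exceeds the seller price by 10.5: (42.5 − 0.06q) − (22 + 0.055q) = 10.5 → q' = 86.9565.
Δq = 178.2609 − 86.9565 = 91.3044; the wedge equals the tax, 10.5.
The triangle = ½ × 91.3044 × 10.5 = £479.35.

£479.35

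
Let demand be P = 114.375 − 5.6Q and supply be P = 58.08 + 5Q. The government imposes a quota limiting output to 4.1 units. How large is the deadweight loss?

Competitive equilibrium: 114.375 − 5.6Q = 58.08 + 5Q → Q* = 5.3108, P* = 84.6342.
At Q = 4.1: demand price = 114.375 − 5.6·4.1 = 91.415; supply price = 58.08 + 5·4.1 = 78.58.
ΔQ = 5.3108 − 4.1 = 1.2108; wedge = 91.415 − 78.58 = 12.835.
Welfare loss = ½ × 1.2108 × 12.835 = 7.77.

7.77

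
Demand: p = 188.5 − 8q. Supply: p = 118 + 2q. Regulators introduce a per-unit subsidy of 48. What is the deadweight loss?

115.20

Competitive equilibrium: 188.5 − 8q = 118 + 2q → q* = 7.05, p* = 132.1.
The subsidy lowers effective supply by 48: p = 70 + 2q.
New quantity: 188.5 − 8q = 70 + 2q → q' = 11.85.
Overproduction Δq = 11.85 − 7.05 = 4.8; wedge = subsidy = 48.
DWL = ½ × 4.8 × 48 = 115.20.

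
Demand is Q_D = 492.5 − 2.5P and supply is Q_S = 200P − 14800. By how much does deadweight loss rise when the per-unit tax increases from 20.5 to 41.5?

1607.41

In inverse form: demand P = 197 − 0.4Q, supply P = 74 + 0.005Q.
Competitive equilibrium: 197 − 0.4Q = 74 + 0.005Q → Q* = 303.7037, P* = 75.5185.
For a per-unit tax t: ΔQ = t/0.405, so DWL = ½·t·(t/0.405) = t²/0.81.
At t = 20.5: DWL = 518.827. At t = 41.5: DWL = 2126.235.
Increase = 2126.235 − 518.827 = 1607.41.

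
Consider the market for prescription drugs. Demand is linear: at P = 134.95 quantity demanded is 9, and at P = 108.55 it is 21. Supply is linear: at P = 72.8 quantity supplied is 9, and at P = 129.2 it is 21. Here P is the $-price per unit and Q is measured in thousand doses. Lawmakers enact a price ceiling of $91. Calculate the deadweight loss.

Demand slope = (108.55 − 134.95)/(21 − 9) = −2.2, so P = 154.75 − 2.2Q.
Supply slope = (129.2 − 72.8)/(21 − 9) = 4.7, so P = 30.5 + 4.7Q.
Competitive equilibrium: 154.75 − 2.2Q = 30.5 + 4.7Q → Q* = 18.0072, P* = 115.1341.
At the ceiling P = 91, quantity supplied = (91 − 30.5)/4.7 = 12.8723.
Willingness to pay at Q' = 12.8723: 154.75 − 2.2·12.8723 = 126.4309.
ΔQ = 18.0072 − 12.8723 = 5.1349; wedge = 126.4309 − 91 = 35.4309.
Deadweight loss = ½ × 5.1349 × 35.4309 = $90.97 thousand.

$90.97 thousand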